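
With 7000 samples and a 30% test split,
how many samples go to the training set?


Test set = 7000 * 30% = 2100. Training set = 7000 - 2100 = 4900.

4900


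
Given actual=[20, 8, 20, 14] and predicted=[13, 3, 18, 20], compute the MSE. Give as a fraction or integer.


MSE = (1/4) * ((20-13)^2=49 + (8-3)^2=25 + (20-18)^2=4 + (14-20)^2=36). Sum = 114. MSE = 57/2.

57/2


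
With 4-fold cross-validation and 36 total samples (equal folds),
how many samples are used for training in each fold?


Each validation fold has 36/4 = 9 samples. Training set = 36 - 9 = 27.

27


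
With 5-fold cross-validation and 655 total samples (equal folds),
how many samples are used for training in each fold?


Each validation fold has 655/5 = 131 samples. Training set = 655 - 131 = 524.

524


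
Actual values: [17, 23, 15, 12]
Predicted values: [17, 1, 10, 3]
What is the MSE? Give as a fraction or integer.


MSE = (1/4) * ((17-17)^2=0 + (23-1)^2=484 + (15-10)^2=25 + (12-3)^2=81). Sum = 590. MSE = 295/2.

295/2


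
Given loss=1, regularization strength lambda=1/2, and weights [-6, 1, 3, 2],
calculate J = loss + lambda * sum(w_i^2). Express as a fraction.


L2 sq norm = sum(w^2) = 50. J = 1 + 1/2 * 50 = 26.

26


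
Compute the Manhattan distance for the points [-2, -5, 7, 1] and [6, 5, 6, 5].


d = sum of absolute differences: |-2-6|=8 + |-5-5|=10 + |7-6|=1 + |1-5|=4 = 23.

23


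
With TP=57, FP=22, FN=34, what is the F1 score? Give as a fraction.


Precision = 57/79 = 57/79. Recall = 57/91 = 57/91. F1 = 2*P*R/(P+R) = 57/85.

57/85


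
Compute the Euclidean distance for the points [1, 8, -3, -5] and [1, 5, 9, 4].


d = sqrt(sum of squared differences). (1-1)^2=0, (8-5)^2=9, (-3-9)^2=144, (-5-4)^2=81. Sum = 234.

sqrt(234)


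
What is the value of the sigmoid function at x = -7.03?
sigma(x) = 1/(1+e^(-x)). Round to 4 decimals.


sigma(-7.03) = 1/(1+e^(7.03)) = 1/(1+1130.030610) = 1/1131.030610 = 0.0009.

0.0009


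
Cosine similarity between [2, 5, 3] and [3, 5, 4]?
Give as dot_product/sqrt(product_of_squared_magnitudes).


dot = 43. |a|^2 = 38, |b|^2 = 50. cos = 43/sqrt(1900).

43/sqrt(1900)


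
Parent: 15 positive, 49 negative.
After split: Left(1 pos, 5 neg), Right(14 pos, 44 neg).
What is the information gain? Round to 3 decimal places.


H(parent) = 0.7856. H(left) = 0.6500, H(right) = 0.7973. Weighted = (6/64)*0.6500 + (58/64)*0.7973 = 0.7835. IG = 0.7856 - 0.7835 = 0.0021, which rounds to 0.002.

0.002


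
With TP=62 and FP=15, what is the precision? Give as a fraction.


Precision = TP / (TP + FP) = 62 / 77 = 62/77.

62/77


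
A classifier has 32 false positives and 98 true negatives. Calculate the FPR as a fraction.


FPR = FP / (FP + TN) = 32 / 130 = 16/65.

16/65


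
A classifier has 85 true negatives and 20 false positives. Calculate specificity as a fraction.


Specificity = TN / (TN + FP) = 85 / 105 = 17/21.

17/21


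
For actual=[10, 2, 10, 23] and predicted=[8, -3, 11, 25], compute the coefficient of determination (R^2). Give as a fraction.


Mean(y) = 45/4. SS_res = 34. SS_tot = 907/4. R^2 = 1 - 34/(907/4) = 771/907.

771/907


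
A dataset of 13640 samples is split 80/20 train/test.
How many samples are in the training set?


Test set = 13640 * 20% = 2728. Training set = 13640 - 2728 = 10912.

10912


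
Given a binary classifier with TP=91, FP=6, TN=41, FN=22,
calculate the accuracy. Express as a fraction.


Accuracy = (TP + TN) / (TP + TN + FP + FN) = (91 + 41) / 160 = 33/40.

33/40


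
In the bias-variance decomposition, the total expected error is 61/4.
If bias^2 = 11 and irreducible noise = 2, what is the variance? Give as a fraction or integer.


Total error = bias^2 + variance + irreducible noise. So variance = 61/4 - 11 - 2 = 9/4.

9/4


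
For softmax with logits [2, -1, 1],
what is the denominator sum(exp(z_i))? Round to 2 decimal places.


Denom = e^2=7.3891 + e^-1=0.3679 + e^1=2.7183. Sum = 10.4753, which rounds to 10.48.

10.48


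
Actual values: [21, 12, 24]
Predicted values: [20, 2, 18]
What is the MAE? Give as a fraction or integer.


MAE = (1/3) * (|21-20|=1 + |12-2|=10 + |24-18|=6). Sum = 17. MAE = 17/3.

17/3


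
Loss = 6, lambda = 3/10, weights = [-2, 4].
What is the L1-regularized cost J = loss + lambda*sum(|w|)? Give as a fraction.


L1 norm = sum(|w|) = 6. J = 6 + 3/10 * 6 = 39/5.

39/5


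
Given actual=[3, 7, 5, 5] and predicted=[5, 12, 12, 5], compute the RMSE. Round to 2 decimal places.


MSE = 19.5000. RMSE = sqrt(19.5000) = 4.42.

4.42


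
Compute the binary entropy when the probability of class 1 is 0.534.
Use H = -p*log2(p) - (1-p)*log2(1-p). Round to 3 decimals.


H = -0.534*log2(0.534) - 0.466*log2(0.466) = 0.997.

0.997


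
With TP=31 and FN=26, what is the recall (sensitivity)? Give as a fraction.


Recall = TP / (TP + FN) = 31 / 57 = 31/57.

31/57


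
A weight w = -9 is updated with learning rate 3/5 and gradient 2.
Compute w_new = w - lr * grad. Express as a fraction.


w_new = -9 - 3/5 * 2 = -9 - 6/5 = -51/5.

-51/5


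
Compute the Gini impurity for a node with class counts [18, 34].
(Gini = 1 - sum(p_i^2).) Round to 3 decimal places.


Total = 52. Proportions: 18/52, 34/52. sum(p_i^2) = 0.5473. Gini = 1 - 0.5473 = 0.4527, which rounds to 0.453.

0.453


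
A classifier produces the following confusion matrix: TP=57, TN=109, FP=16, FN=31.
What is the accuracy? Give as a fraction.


Accuracy = (TP + TN) / (TP + TN + FP + FN) = (57 + 109) / 213 = 166/213.

166/213


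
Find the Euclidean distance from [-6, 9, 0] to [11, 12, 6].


d = sqrt(sum of squared differences). (-6-11)^2=289, (9-12)^2=9, (0-6)^2=36. Sum = 334.

sqrt(334)


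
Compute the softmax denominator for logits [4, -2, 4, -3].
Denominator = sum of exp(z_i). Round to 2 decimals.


Denom = e^4=54.5982 + e^-2=0.1353 + e^4=54.5982 + e^-3=0.0498. Sum = 109.3815, which rounds to 109.38.

109.38


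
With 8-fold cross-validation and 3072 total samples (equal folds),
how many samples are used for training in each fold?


Each validation fold has 3072/8 = 384 samples. Training set = 3072 - 384 = 2688.

2688


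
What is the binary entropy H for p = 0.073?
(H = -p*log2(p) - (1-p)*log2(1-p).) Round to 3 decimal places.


H = -0.073*log2(0.073) - 0.927*log2(0.927) = 0.377.

0.377


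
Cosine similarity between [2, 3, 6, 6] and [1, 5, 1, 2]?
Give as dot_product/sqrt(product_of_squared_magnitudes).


dot = 35. |a|^2 = 85, |b|^2 = 31. cos = 35/sqrt(2635).

35/sqrt(2635)


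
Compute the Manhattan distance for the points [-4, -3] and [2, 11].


d = sum of absolute differences: |-4-2|=6 + |-3-11|=14 = 20.

20


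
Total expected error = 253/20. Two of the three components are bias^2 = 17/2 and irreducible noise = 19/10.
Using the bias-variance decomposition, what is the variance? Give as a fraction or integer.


Total error = bias^2 + variance + irreducible noise. So variance = 253/20 - 17/2 - 19/10 = 9/4.

9/4


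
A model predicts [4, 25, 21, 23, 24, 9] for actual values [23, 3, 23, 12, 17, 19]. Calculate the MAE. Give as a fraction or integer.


MAE = (1/6) * (|23-4|=19 + |3-25|=22 + |23-21|=2 + |12-23|=11 + |17-24|=7 + |19-9|=10). Sum = 71. MAE = 71/6.

71/6


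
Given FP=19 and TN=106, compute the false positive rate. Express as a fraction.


FPR = FP / (FP + TN) = 19 / 125 = 19/125.

19/125


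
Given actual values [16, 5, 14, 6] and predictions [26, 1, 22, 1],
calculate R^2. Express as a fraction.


Mean(y) = 41/4. SS_res = 205. SS_tot = 371/4. R^2 = 1 - 205/(371/4) = -449/371.

-449/371


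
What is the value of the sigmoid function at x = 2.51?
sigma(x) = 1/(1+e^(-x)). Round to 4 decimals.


sigma(2.51) = 1/(1+e^(-2.51)) = 1/(1+0.081268) = 1/1.081268 = 0.9248.

0.9248


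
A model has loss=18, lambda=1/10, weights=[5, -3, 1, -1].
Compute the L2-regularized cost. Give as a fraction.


L2 sq norm = sum(w^2) = 36. J = 18 + 1/10 * 36 = 108/5.

108/5


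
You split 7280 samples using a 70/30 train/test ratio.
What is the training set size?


Test set = 7280 * 30% = 2184. Training set = 7280 - 2184 = 5096.

5096


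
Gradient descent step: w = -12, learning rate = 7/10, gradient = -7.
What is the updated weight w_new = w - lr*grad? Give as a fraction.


w_new = -12 - 7/10 * -7 = -12 - -49/10 = -71/10.

-71/10


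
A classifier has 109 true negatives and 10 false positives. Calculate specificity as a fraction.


Specificity = TN / (TN + FP) = 109 / 119 = 109/119.

109/119


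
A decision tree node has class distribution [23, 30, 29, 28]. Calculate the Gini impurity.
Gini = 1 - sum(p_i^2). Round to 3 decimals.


Total = 110. Proportions: 23/110, 30/110, 29/110, 28/110. sum(p_i^2) = 0.2524. Gini = 1 - 0.2524 = 0.7476, which rounds to 0.748.

0.748


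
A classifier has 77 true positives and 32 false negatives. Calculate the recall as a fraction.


Recall = TP / (TP + FN) = 77 / 109 = 77/109.

77/109


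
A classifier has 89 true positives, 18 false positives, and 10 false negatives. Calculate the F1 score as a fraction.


Precision = 89/107 = 89/107. Recall = 89/99 = 89/99. F1 = 2*P*R/(P+R) = 89/103.

89/103


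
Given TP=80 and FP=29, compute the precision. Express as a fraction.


Precision = TP / (TP + FP) = 80 / 109 = 80/109.

80/109


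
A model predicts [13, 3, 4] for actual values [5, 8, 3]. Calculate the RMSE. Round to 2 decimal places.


MSE = 30.0000. RMSE = sqrt(30.0000) = 5.48.

5.48


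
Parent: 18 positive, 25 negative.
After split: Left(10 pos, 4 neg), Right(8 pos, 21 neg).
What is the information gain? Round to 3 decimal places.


H(parent) = 0.9808. H(left) = 0.8631, H(right) = 0.8498. Weighted = (14/43)*0.8631 + (29/43)*0.8498 = 0.8541. IG = 0.9808 - 0.8541 = 0.1267, which rounds to 0.127.

0.127


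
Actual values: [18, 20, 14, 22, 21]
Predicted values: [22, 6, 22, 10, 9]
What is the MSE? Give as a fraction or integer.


MSE = (1/5) * ((18-22)^2=16 + (20-6)^2=196 + (14-22)^2=64 + (22-10)^2=144 + (21-9)^2=144). Sum = 564. MSE = 564/5.

564/5


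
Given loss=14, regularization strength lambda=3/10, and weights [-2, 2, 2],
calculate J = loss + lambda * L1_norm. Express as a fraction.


L1 norm = sum(|w|) = 6. J = 14 + 3/10 * 6 = 79/5.

79/5


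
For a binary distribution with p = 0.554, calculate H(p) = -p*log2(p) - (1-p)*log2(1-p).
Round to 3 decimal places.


H = -0.554*log2(0.554) - 0.446*log2(0.446) = 0.992.

0.992


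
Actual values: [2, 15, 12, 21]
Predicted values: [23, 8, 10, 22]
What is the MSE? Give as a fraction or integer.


MSE = (1/4) * ((2-23)^2=441 + (15-8)^2=49 + (12-10)^2=4 + (21-22)^2=1). Sum = 495. MSE = 495/4.

495/4


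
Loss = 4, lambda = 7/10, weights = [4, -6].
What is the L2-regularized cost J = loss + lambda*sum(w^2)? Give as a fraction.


L2 sq norm = sum(w^2) = 52. J = 4 + 7/10 * 52 = 202/5.

202/5


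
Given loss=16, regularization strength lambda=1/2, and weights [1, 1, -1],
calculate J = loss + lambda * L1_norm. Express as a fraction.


L1 norm = sum(|w|) = 3. J = 16 + 1/2 * 3 = 35/2.

35/2


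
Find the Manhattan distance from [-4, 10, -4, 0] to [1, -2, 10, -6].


d = sum of absolute differences: |-4-1|=5 + |10--2|=12 + |-4-10|=14 + |0--6|=6 = 37.

37


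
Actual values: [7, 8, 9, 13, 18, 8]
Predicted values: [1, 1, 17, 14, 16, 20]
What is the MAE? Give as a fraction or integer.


MAE = (1/6) * (|7-1|=6 + |8-1|=7 + |9-17|=8 + |13-14|=1 + |18-16|=2 + |8-20|=12). Sum = 36. MAE = 6.

6


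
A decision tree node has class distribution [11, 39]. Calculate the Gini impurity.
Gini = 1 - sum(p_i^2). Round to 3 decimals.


Total = 50. Proportions: 11/50, 39/50. sum(p_i^2) = 0.6568. Gini = 1 - 0.6568 = 0.3432, which rounds to 0.343.

0.343


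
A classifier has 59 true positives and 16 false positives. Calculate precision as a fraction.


Precision = TP / (TP + FP) = 59 / 75 = 59/75.

59/75


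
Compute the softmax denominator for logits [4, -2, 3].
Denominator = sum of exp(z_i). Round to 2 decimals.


Denom = e^4=54.5982 + e^-2=0.1353 + e^3=20.0855. Sum = 74.8190, which rounds to 74.82.

74.82


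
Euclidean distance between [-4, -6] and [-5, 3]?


d = sqrt(sum of squared differences). (-4--5)^2=1, (-6-3)^2=81. Sum = 82.

sqrt(82)


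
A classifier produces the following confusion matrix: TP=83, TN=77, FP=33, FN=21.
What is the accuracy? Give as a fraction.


Accuracy = (TP + TN) / (TP + TN + FP + FN) = (83 + 77) / 214 = 80/107.

80/107


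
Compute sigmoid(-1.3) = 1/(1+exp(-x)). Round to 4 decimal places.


sigma(-1.3) = 1/(1+e^(1.3)) = 1/(1+3.669297) = 1/4.669297 = 0.2142.

0.2142


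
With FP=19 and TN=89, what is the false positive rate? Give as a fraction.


FPR = FP / (FP + TN) = 19 / 108 = 19/108.

19/108


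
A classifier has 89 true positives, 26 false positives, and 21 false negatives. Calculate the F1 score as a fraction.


Precision = 89/115 = 89/115. Recall = 89/110 = 89/110. F1 = 2*P*R/(P+R) = 178/225.

178/225


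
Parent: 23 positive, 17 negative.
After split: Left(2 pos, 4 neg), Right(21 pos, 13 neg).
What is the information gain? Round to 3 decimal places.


H(parent) = 0.9837. H(left) = 0.9183, H(right) = 0.9597. Weighted = (6/40)*0.9183 + (34/40)*0.9597 = 0.9535. IG = 0.9837 - 0.9535 = 0.0302, which rounds to 0.030.

0.030


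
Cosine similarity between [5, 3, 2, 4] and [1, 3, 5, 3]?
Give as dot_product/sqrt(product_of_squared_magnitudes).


dot = 36. |a|^2 = 54, |b|^2 = 44. cos = 36/sqrt(2376).

36/sqrt(2376)


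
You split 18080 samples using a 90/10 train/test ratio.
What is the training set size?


Test set = 18080 * 10% = 1808. Training set = 18080 - 1808 = 16272.

16272


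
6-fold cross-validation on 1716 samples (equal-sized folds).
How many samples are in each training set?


Each validation fold has 1716/6 = 286 samples. Training set = 1716 - 286 = 1430.

1430


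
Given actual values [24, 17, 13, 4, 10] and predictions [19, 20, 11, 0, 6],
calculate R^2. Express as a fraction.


Mean(y) = 68/5. SS_res = 70. SS_tot = 1126/5. R^2 = 1 - 70/(1126/5) = 388/563.

388/563


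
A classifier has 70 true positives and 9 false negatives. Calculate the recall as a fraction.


Recall = TP / (TP + FN) = 70 / 79 = 70/79.

70/79


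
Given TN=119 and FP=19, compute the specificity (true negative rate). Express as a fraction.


Specificity = TN / (TN + FP) = 119 / 138 = 119/138.

119/138


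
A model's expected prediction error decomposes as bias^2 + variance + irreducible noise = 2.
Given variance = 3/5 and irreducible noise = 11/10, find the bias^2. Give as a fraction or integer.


Total error = bias^2 + variance + irreducible noise. So bias^2 = 2 - 3/5 - 11/10 = 3/10.

3/10


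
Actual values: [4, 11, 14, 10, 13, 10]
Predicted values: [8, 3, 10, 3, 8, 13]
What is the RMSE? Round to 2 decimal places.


MSE = 29.8333. RMSE = sqrt(29.8333) = 5.46.

5.46


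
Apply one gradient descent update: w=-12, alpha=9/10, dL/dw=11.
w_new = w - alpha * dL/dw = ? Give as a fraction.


w_new = -12 - 9/10 * 11 = -12 - 99/10 = -219/10.

-219/10


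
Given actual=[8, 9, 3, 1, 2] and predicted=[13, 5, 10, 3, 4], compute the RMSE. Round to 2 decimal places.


MSE = 19.6000. RMSE = sqrt(19.6000) = 4.43.

4.43


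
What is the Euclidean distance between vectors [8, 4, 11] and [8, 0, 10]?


d = sqrt(sum of squared differences). (8-8)^2=0, (4-0)^2=16, (11-10)^2=1. Sum = 17.

sqrt(17)


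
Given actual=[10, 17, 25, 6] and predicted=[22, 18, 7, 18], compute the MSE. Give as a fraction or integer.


MSE = (1/4) * ((10-22)^2=144 + (17-18)^2=1 + (25-7)^2=324 + (6-18)^2=144). Sum = 613. MSE = 613/4.

613/4


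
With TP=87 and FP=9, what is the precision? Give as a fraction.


Precision = TP / (TP + FP) = 87 / 96 = 29/32.

29/32


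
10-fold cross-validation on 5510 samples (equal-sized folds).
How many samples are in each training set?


Each validation fold has 5510/10 = 551 samples. Training set = 5510 - 551 = 4959.

4959


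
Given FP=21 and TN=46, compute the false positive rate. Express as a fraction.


FPR = FP / (FP + TN) = 21 / 67 = 21/67.

21/67


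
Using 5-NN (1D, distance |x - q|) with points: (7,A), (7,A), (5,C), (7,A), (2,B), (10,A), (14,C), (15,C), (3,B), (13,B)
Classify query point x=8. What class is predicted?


Distances: |7-8|=1, |7-8|=1, |5-8|=3, |7-8|=1, |2-8|=6, |10-8|=2, |14-8|=6, |15-8|=7, |3-8|=5, |13-8|=5. 5 nearest: (7,A), (7,A), (7,A), (10,A), (5,C). Counts: {'A': 4, 'C': 1}. Majority class: A.

A


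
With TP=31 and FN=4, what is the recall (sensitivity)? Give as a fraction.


Recall = TP / (TP + FN) = 31 / 35 = 31/35.

31/35


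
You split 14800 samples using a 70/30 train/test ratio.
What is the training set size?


Test set = 14800 * 30% = 4440. Training set = 14800 - 4440 = 10360.

10360


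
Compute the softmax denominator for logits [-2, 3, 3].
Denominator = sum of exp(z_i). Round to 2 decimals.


Denom = e^-2=0.1353 + e^3=20.0855 + e^3=20.0855. Sum = 40.3063, which rounds to 40.31.

40.31


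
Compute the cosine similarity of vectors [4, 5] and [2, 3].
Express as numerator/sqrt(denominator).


dot = 23. |a|^2 = 41, |b|^2 = 13. cos = 23/sqrt(533).

23/sqrt(533)


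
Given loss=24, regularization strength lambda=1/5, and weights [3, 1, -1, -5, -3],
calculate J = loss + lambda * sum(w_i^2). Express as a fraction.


L2 sq norm = sum(w^2) = 45. J = 24 + 1/5 * 45 = 33.

33


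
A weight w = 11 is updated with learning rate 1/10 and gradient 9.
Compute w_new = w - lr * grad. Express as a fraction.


w_new = 11 - 1/10 * 9 = 11 - 9/10 = 101/10.

101/10


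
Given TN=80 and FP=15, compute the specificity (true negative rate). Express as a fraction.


Specificity = TN / (TN + FP) = 80 / 95 = 16/19.

16/19


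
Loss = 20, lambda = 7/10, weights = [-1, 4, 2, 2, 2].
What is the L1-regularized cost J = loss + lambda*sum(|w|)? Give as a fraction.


L1 norm = sum(|w|) = 11. J = 20 + 7/10 * 11 = 277/10.

277/10


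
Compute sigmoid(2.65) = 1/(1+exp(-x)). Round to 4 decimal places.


sigma(2.65) = 1/(1+e^(-2.65)) = 1/(1+0.070651) = 1/1.070651 = 0.9340.

0.9340


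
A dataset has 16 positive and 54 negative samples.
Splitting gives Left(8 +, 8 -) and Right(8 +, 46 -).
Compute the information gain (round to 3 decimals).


H(parent) = 0.7755. H(left) = 1.0000, H(right) = 0.6052. Weighted = (16/70)*1.0000 + (54/70)*0.6052 = 0.6954. IG = 0.7755 - 0.6954 = 0.0801, which rounds to 0.080.

0.080


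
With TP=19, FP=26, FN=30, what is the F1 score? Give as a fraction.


Precision = 19/45 = 19/45. Recall = 19/49 = 19/49. F1 = 2*P*R/(P+R) = 19/47.

19/47


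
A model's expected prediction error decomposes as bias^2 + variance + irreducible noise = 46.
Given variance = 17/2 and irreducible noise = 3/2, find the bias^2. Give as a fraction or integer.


Total error = bias^2 + variance + irreducible noise. So bias^2 = 46 - 17/2 - 3/2 = 36.

36


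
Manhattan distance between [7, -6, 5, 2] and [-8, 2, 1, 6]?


d = sum of absolute differences: |7--8|=15 + |-6-2|=8 + |5-1|=4 + |2-6|=4 = 31.

31


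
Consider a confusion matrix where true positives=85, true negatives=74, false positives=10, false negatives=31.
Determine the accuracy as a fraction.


Accuracy = (TP + TN) / (TP + TN + FP + FN) = (85 + 74) / 200 = 159/200.

159/200


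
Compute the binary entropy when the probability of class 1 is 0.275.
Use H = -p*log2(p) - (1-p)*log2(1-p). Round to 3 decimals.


H = -0.275*log2(0.275) - 0.725*log2(0.725) = 0.849.

0.849


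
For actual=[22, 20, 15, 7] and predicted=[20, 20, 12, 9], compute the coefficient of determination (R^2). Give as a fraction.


Mean(y) = 16. SS_res = 17. SS_tot = 134. R^2 = 1 - 17/(134) = 117/134.

117/134


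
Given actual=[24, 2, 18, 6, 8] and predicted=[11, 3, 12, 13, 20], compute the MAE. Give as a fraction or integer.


MAE = (1/5) * (|24-11|=13 + |2-3|=1 + |18-12|=6 + |6-13|=7 + |8-20|=12). Sum = 39. MAE = 39/5.

39/5


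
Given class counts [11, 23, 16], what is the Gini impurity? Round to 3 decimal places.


Total = 50. Proportions: 11/50, 23/50, 16/50. sum(p_i^2) = 0.3624. Gini = 1 - 0.3624 = 0.6376, which rounds to 0.638.

0.638


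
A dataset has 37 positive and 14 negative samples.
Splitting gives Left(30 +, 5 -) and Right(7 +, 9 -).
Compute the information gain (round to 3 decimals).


H(parent) = 0.8479. H(left) = 0.5917, H(right) = 0.9887. Weighted = (35/51)*0.5917 + (16/51)*0.9887 = 0.7162. IG = 0.8479 - 0.7162 = 0.1317, which rounds to 0.132.

0.132


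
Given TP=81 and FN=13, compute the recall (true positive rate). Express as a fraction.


Recall = TP / (TP + FN) = 81 / 94 = 81/94.

81/94


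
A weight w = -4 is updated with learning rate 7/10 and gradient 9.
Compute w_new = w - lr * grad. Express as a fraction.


w_new = -4 - 7/10 * 9 = -4 - 63/10 = -103/10.

-103/10


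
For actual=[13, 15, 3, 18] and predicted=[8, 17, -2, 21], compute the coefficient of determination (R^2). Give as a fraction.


Mean(y) = 49/4. SS_res = 63. SS_tot = 507/4. R^2 = 1 - 63/(507/4) = 85/169.

85/169


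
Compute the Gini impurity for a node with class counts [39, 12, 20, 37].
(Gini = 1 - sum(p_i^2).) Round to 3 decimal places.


Total = 108. Proportions: 39/108, 12/108, 20/108, 37/108. sum(p_i^2) = 0.2944. Gini = 1 - 0.2944 = 0.7056, which rounds to 0.706.

0.706


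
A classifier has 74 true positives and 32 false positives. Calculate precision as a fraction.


Precision = TP / (TP + FP) = 74 / 106 = 37/53.

37/53


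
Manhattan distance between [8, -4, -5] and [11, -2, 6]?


d = sum of absolute differences: |8-11|=3 + |-4--2|=2 + |-5-6|=11 = 16.

16


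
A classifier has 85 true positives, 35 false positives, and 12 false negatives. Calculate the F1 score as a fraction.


Precision = 85/120 = 17/24. Recall = 85/97 = 85/97. F1 = 2*P*R/(P+R) = 170/217.

170/217


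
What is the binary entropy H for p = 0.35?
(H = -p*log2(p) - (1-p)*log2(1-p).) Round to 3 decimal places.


H = -0.35*log2(0.35) - 0.65*log2(0.65) = 0.934.

0.934


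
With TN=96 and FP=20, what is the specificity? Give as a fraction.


Specificity = TN / (TN + FP) = 96 / 116 = 24/29.

24/29


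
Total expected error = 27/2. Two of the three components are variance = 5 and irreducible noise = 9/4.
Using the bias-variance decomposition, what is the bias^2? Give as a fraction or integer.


Total error = bias^2 + variance + irreducible noise. So bias^2 = 27/2 - 5 - 9/4 = 25/4.

25/4


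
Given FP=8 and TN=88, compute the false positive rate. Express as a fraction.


FPR = FP / (FP + TN) = 8 / 96 = 1/12.

1/12


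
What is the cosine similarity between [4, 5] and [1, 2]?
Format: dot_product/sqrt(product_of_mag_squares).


dot = 14. |a|^2 = 41, |b|^2 = 5. cos = 14/sqrt(205).

14/sqrt(205)


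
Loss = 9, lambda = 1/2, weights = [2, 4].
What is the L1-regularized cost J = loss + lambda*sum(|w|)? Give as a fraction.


L1 norm = sum(|w|) = 6. J = 9 + 1/2 * 6 = 12.

12


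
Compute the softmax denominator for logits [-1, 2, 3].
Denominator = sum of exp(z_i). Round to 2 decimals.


Denom = e^-1=0.3679 + e^2=7.3891 + e^3=20.0855. Sum = 27.8425, which rounds to 27.84.

27.84


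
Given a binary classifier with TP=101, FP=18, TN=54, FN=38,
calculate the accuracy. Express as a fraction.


Accuracy = (TP + TN) / (TP + TN + FP + FN) = (101 + 54) / 211 = 155/211.

155/211


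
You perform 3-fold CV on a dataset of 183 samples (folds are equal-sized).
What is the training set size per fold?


Each validation fold has 183/3 = 61 samples. Training set = 183 - 61 = 122.

122


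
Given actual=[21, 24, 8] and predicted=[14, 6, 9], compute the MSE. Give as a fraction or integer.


MSE = (1/3) * ((21-14)^2=49 + (24-6)^2=324 + (8-9)^2=1). Sum = 374. MSE = 374/3.

374/3


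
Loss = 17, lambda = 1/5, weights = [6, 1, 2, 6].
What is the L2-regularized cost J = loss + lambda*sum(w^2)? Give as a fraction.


L2 sq norm = sum(w^2) = 77. J = 17 + 1/5 * 77 = 162/5.

162/5


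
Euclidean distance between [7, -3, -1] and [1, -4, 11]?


d = sqrt(sum of squared differences). (7-1)^2=36, (-3--4)^2=1, (-1-11)^2=144. Sum = 181.

sqrt(181)


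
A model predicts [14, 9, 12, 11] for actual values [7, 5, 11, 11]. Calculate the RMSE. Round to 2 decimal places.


MSE = 16.5000. RMSE = sqrt(16.5000) = 4.06.

4.06


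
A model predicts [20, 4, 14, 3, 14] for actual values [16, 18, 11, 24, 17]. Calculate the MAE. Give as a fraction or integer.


MAE = (1/5) * (|16-20|=4 + |18-4|=14 + |11-14|=3 + |24-3|=21 + |17-14|=3). Sum = 45. MAE = 9.

9


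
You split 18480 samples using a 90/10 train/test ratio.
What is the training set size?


Test set = 18480 * 10% = 1848. Training set = 18480 - 1848 = 16632.

16632


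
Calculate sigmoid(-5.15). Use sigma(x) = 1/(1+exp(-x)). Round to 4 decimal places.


sigma(-5.15) = 1/(1+e^(5.15)) = 1/(1+172.431490) = 1/173.431490 = 0.0058.

0.0058


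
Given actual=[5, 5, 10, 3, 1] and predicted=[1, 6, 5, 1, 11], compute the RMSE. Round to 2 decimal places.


MSE = 29.2000. RMSE = sqrt(29.2000) = 5.40.

5.40


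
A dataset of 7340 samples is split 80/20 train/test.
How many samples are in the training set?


Test set = 7340 * 20% = 1468. Training set = 7340 - 1468 = 5872.

5872


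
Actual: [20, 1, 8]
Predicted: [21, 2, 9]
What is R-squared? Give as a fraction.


Mean(y) = 29/3. SS_res = 3. SS_tot = 554/3. R^2 = 1 - 3/(554/3) = 545/554.

545/554


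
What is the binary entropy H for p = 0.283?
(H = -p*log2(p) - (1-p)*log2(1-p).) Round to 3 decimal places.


H = -0.283*log2(0.283) - 0.717*log2(0.717) = 0.860.

0.860


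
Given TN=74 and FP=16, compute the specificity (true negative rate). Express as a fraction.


Specificity = TN / (TN + FP) = 74 / 90 = 37/45.

37/45


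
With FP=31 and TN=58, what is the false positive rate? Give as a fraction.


FPR = FP / (FP + TN) = 31 / 89 = 31/89.

31/89


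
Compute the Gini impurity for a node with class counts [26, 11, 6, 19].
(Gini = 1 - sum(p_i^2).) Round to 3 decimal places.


Total = 62. Proportions: 26/62, 11/62, 6/62, 19/62. sum(p_i^2) = 0.3106. Gini = 1 - 0.3106 = 0.6894, which rounds to 0.689.

0.689


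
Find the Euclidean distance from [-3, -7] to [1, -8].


d = sqrt(sum of squared differences). (-3-1)^2=16, (-7--8)^2=1. Sum = 17.

sqrt(17)


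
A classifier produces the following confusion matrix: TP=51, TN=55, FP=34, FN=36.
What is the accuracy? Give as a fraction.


Accuracy = (TP + TN) / (TP + TN + FP + FN) = (51 + 55) / 176 = 53/88.

53/88


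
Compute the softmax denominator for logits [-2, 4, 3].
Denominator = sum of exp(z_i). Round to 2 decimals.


Denom = e^-2=0.1353 + e^4=54.5982 + e^3=20.0855. Sum = 74.8190, which rounds to 74.82.

74.82


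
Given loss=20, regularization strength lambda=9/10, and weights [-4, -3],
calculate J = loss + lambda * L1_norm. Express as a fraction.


L1 norm = sum(|w|) = 7. J = 20 + 9/10 * 7 = 263/10.

263/10


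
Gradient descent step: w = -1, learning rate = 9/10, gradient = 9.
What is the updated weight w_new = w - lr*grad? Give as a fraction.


w_new = -1 - 9/10 * 9 = -1 - 81/10 = -91/10.

-91/10


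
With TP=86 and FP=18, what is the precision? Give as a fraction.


Precision = TP / (TP + FP) = 86 / 104 = 43/52.

43/52


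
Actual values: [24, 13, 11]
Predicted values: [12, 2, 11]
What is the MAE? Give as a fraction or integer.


MAE = (1/3) * (|24-12|=12 + |13-2|=11 + |11-11|=0). Sum = 23. MAE = 23/3.

23/3


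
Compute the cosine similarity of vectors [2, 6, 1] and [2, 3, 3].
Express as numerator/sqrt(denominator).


dot = 25. |a|^2 = 41, |b|^2 = 22. cos = 25/sqrt(902).

25/sqrt(902)


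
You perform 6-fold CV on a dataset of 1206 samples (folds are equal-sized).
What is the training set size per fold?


Each validation fold has 1206/6 = 201 samples. Training set = 1206 - 201 = 1005.

1005


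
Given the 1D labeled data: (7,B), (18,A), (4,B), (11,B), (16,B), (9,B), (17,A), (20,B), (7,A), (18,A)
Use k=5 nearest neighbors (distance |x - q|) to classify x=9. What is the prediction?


Distances: |7-9|=2, |18-9|=9, |4-9|=5, |11-9|=2, |16-9|=7, |9-9|=0, |17-9|=8, |20-9|=11, |7-9|=2, |18-9|=9. 5 nearest: (9,B), (7,A), (7,B), (11,B), (4,B). Counts: {'B': 4, 'A': 1}. Majority class: B.

B


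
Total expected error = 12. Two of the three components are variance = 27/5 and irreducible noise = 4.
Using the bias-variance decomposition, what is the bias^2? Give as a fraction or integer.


Total error = bias^2 + variance + irreducible noise. So bias^2 = 12 - 27/5 - 4 = 13/5.

13/5


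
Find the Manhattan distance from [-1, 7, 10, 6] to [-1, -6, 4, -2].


d = sum of absolute differences: |-1--1|=0 + |7--6|=13 + |10-4|=6 + |6--2|=8 = 27.

27


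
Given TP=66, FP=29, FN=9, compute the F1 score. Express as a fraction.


Precision = 66/95 = 66/95. Recall = 66/75 = 22/25. F1 = 2*P*R/(P+R) = 66/85.

66/85


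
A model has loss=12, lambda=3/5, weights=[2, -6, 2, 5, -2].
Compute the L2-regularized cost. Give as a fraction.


L2 sq norm = sum(w^2) = 73. J = 12 + 3/5 * 73 = 279/5.

279/5


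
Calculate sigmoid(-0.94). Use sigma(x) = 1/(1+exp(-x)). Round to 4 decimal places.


sigma(-0.94) = 1/(1+e^(0.94)) = 1/(1+2.559981) = 1/3.559981 = 0.2809.

0.2809


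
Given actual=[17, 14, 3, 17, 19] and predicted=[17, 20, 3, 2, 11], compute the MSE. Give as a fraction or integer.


MSE = (1/5) * ((17-17)^2=0 + (14-20)^2=36 + (3-3)^2=0 + (17-2)^2=225 + (19-11)^2=64). Sum = 325. MSE = 65.

65


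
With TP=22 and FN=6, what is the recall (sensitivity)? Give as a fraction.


Recall = TP / (TP + FN) = 22 / 28 = 11/14.

11/14


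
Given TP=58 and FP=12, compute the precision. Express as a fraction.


Precision = TP / (TP + FP) = 58 / 70 = 29/35.

29/35


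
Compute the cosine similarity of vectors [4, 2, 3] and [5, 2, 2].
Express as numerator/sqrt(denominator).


dot = 30. |a|^2 = 29, |b|^2 = 33. cos = 30/sqrt(957).

30/sqrt(957)


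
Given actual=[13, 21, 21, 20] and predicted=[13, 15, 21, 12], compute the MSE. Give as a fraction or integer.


MSE = (1/4) * ((13-13)^2=0 + (21-15)^2=36 + (21-21)^2=0 + (20-12)^2=64). Sum = 100. MSE = 25.

25


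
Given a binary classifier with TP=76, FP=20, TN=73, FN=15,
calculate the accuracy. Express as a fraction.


Accuracy = (TP + TN) / (TP + TN + FP + FN) = (76 + 73) / 184 = 149/184.

149/184


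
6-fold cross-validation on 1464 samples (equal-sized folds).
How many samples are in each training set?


Each validation fold has 1464/6 = 244 samples. Training set = 1464 - 244 = 1220.

1220


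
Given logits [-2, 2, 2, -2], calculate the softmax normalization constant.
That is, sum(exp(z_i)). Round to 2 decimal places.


Denom = e^-2=0.1353 + e^2=7.3891 + e^2=7.3891 + e^-2=0.1353. Sum = 15.0488, which rounds to 15.05.

15.05


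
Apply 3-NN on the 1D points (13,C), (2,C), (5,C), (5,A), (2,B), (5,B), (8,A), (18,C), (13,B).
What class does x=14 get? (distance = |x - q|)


Distances: |13-14|=1, |2-14|=12, |5-14|=9, |5-14|=9, |2-14|=12, |5-14|=9, |8-14|=6, |18-14|=4, |13-14|=1. 3 nearest: (13,B), (13,C), (18,C). Counts: {'B': 1, 'C': 2}. Majority class: C.

C


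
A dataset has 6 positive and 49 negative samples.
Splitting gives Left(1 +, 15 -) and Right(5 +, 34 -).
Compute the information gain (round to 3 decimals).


H(parent) = 0.4972. H(left) = 0.3373, H(right) = 0.5525. Weighted = (16/55)*0.3373 + (39/55)*0.5525 = 0.4899. IG = 0.4972 - 0.4899 = 0.0073, which rounds to 0.007.

0.007


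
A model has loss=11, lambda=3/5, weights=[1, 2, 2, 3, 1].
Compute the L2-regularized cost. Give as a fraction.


L2 sq norm = sum(w^2) = 19. J = 11 + 3/5 * 19 = 112/5.

112/5


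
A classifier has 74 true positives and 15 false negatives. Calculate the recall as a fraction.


Recall = TP / (TP + FN) = 74 / 89 = 74/89.

74/89


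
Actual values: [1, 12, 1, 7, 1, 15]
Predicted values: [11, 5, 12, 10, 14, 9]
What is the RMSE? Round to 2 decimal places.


MSE = 80.6667. RMSE = sqrt(80.6667) = 8.98.

8.98


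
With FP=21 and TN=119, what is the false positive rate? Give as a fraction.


FPR = FP / (FP + TN) = 21 / 140 = 3/20.

3/20


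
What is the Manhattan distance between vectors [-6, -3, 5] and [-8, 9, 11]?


d = sum of absolute differences: |-6--8|=2 + |-3-9|=12 + |5-11|=6 = 20.

20


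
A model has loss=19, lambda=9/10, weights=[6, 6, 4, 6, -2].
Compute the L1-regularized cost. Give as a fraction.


L1 norm = sum(|w|) = 24. J = 19 + 9/10 * 24 = 203/5.

203/5


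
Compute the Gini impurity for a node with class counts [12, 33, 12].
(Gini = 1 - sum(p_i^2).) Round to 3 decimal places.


Total = 57. Proportions: 12/57, 33/57, 12/57. sum(p_i^2) = 0.4238. Gini = 1 - 0.4238 = 0.5762, which rounds to 0.576.

0.576


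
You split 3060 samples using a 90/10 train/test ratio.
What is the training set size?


Test set = 3060 * 10% = 306. Training set = 3060 - 306 = 2754.

2754


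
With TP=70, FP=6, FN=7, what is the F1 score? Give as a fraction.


Precision = 70/76 = 35/38. Recall = 70/77 = 10/11. F1 = 2*P*R/(P+R) = 140/153.

140/153


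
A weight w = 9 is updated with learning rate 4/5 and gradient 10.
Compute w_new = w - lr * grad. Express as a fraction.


w_new = 9 - 4/5 * 10 = 9 - 8 = 1.

1


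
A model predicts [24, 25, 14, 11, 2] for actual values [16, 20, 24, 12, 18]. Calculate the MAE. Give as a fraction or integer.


MAE = (1/5) * (|16-24|=8 + |20-25|=5 + |24-14|=10 + |12-11|=1 + |18-2|=16). Sum = 40. MAE = 8.

8


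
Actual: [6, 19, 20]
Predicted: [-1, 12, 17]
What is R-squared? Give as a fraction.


Mean(y) = 15. SS_res = 107. SS_tot = 122. R^2 = 1 - 107/(122) = 15/122.

15/122


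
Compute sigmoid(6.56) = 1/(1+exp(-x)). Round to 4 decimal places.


sigma(6.56) = 1/(1+e^(-6.56)) = 1/(1+0.001416) = 1/1.001416 = 0.9986.

0.9986


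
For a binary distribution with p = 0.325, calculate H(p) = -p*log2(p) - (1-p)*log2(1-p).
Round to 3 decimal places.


H = -0.325*log2(0.325) - 0.675*log2(0.675) = 0.910.

0.910


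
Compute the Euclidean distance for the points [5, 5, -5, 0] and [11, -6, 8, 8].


d = sqrt(sum of squared differences). (5-11)^2=36, (5--6)^2=121, (-5-8)^2=169, (0-8)^2=64. Sum = 390.

sqrt(390)


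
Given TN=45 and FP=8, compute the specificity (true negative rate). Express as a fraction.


Specificity = TN / (TN + FP) = 45 / 53 = 45/53.

45/53


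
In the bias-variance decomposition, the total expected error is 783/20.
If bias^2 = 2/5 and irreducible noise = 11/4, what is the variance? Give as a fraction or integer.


Total error = bias^2 + variance + irreducible noise. So variance = 783/20 - 2/5 - 11/4 = 36.

36


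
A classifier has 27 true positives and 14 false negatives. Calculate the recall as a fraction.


Recall = TP / (TP + FN) = 27 / 41 = 27/41.

27/41


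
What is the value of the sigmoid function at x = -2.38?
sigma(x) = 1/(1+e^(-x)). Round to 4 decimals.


sigma(-2.38) = 1/(1+e^(2.38)) = 1/(1+10.804903) = 1/11.804903 = 0.0847.

0.0847


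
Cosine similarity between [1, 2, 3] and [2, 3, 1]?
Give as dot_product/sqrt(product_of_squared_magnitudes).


dot = 11. |a|^2 = 14, |b|^2 = 14. cos = 11/sqrt(196).

11/sqrt(196)


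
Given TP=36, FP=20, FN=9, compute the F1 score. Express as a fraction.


Precision = 36/56 = 9/14. Recall = 36/45 = 4/5. F1 = 2*P*R/(P+R) = 72/101.

72/101


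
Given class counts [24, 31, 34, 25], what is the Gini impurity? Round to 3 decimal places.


Total = 114. Proportions: 24/114, 31/114, 34/114, 25/114. sum(p_i^2) = 0.2553. Gini = 1 - 0.2553 = 0.7447, which rounds to 0.745.

0.745


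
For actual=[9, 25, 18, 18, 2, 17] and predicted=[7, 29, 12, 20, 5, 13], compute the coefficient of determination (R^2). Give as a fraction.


Mean(y) = 89/6. SS_res = 85. SS_tot = 1961/6. R^2 = 1 - 85/(1961/6) = 1451/1961.

1451/1961


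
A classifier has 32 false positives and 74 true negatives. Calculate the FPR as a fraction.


FPR = FP / (FP + TN) = 32 / 106 = 16/53.

16/53


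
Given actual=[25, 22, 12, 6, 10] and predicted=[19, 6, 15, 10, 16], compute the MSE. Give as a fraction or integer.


MSE = (1/5) * ((25-19)^2=36 + (22-6)^2=256 + (12-15)^2=9 + (6-10)^2=16 + (10-16)^2=36). Sum = 353. MSE = 353/5.

353/5


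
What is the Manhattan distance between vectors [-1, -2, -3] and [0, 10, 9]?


d = sum of absolute differences: |-1-0|=1 + |-2-10|=12 + |-3-9|=12 = 25.

25


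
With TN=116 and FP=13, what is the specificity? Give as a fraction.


Specificity = TN / (TN + FP) = 116 / 129 = 116/129.

116/129


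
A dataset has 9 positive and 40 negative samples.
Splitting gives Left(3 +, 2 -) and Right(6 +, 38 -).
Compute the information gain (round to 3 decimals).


H(parent) = 0.6880. H(left) = 0.9710, H(right) = 0.5746. Weighted = (5/49)*0.9710 + (44/49)*0.5746 = 0.6150. IG = 0.6880 - 0.6150 = 0.0730, which rounds to 0.073.

0.073


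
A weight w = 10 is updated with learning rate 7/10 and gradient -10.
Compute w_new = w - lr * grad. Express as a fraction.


w_new = 10 - 7/10 * -10 = 10 - -7 = 17.

17


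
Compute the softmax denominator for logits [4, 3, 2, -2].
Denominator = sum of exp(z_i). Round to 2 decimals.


Denom = e^4=54.5982 + e^3=20.0855 + e^2=7.3891 + e^-2=0.1353. Sum = 82.2081, which rounds to 82.21.

82.21


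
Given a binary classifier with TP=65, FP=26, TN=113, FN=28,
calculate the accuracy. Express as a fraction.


Accuracy = (TP + TN) / (TP + TN + FP + FN) = (65 + 113) / 232 = 89/116.

89/116


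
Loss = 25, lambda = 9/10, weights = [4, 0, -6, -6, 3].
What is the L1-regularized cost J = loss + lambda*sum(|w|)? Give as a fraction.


L1 norm = sum(|w|) = 19. J = 25 + 9/10 * 19 = 421/10.

421/10


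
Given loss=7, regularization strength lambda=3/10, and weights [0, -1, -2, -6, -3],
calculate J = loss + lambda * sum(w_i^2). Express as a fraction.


L2 sq norm = sum(w^2) = 50. J = 7 + 3/10 * 50 = 22.

22


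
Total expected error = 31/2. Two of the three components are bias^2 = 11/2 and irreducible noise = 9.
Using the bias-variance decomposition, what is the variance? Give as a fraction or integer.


Total error = bias^2 + variance + irreducible noise. So variance = 31/2 - 11/2 - 9 = 1.

1


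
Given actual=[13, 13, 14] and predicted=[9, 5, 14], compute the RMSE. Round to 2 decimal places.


MSE = 26.6667. RMSE = sqrt(26.6667) = 5.16.

5.16


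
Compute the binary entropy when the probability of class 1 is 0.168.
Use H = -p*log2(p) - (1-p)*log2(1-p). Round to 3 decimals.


H = -0.168*log2(0.168) - 0.832*log2(0.832) = 0.653.

0.653


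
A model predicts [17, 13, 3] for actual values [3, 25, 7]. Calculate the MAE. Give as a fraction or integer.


MAE = (1/3) * (|3-17|=14 + |25-13|=12 + |7-3|=4). Sum = 30. MAE = 10.

10


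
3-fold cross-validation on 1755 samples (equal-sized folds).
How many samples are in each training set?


Each validation fold has 1755/3 = 585 samples. Training set = 1755 - 585 = 1170.

1170


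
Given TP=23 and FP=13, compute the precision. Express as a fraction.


Precision = TP / (TP + FP) = 23 / 36 = 23/36.

23/36


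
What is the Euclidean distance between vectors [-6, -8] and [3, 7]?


d = sqrt(sum of squared differences). (-6-3)^2=81, (-8-7)^2=225. Sum = 306.

sqrt(306)
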